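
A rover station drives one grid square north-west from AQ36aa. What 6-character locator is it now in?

AQ26xb

Longitude subsquare a = 0; −1 → -1, wraps to 23 = x, carry into square.
Longitude square 3; −1 → 2.
Latitude subsquare a = 0; +1 → 1 = b.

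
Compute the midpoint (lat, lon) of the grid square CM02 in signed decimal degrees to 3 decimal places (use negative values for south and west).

32.500, -139.000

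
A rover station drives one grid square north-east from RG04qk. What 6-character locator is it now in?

RG04rl

Longitude subsquare q = 16; +1 → 17 = r.
Latitude subsquare k = 10; +1 → 11 = l.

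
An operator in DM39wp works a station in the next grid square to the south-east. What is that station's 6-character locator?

Longitude subsquare w = 22; +1 → 23 = x.
Latitude subsquare p = 15; −1 → 14 = o.

DM39xo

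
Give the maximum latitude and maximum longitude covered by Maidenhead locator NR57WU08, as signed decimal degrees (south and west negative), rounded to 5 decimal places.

87.87083, 91.84167

Field N=13, R=17: +13·20° lon, +17·10° lat → SW at lon 80°, lat 80°.
Square 5, 7: +5·2° lon, +7·1° lat → SW at lon 90°, lat 87°.
Subsquare w=22, u=20: +22·0.0833333° lon, +20·0.0416667° lat → SW at lon 91.8333°, lat 87.8333°.
Extended square 0, 8: +0·0.00833333° lon, +8·0.00416667° lat → SW at lon 91.8333°, lat 87.8667°.
Cell spans 0.00833333° lon × 0.00416667° lat. NE corner is SW corner plus one full cell.
latitude 87.87083, longitude 91.84167.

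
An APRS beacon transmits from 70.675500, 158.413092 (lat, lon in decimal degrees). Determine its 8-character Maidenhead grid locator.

Add 180° to longitude and 90° to latitude: 338.41309, 160.67550.
Field: 338.41309/20 → 16 → Q, 160.67550/10 → 16 → Q; chars QQ.
Square: 18.41309/2 → 9, 0.67550/1 → 0; chars 90.
Subsquare: 0.41309/0.0833333 → 4 → e, 0.67550/0.0416667 → 16 → q; chars eq.
Extended square: 0.07976/0.00833333 → 9, 0.00883/0.00416667 → 2; chars 92.

QQ90eq92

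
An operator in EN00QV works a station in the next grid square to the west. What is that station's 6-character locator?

EN00pv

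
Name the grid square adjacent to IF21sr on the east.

IF21tr

Longitude subsquare s = 18; +1 → 19 = t.
The latitude characters are unchanged.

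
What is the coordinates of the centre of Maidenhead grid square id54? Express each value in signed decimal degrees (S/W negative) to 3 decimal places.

-55.500, -9.000

Field I=8, D=3: +8·20° lon, +3·10° lat → SW at lon -20°, lat -60°.
Square 5, 4: +5·2° lon, +4·1° lat → SW at lon -10°, lat -56°.
Cell spans 2° lon × 1° lat. Centre is SW corner plus half of each.
latitude -55.500, longitude -9.000.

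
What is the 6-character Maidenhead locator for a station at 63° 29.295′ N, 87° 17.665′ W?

EP63il

Offset from 180°W / 90°S: lon 92.7056°, lat 153.4882°.
Field: lon ⌊92.7056/20⌋ = 4 → E; lat ⌊153.4882/10⌋ = 15 → P.
Square: lon ⌊12.7056/2⌋ = 6; lat ⌊3.4882/1⌋ = 3.
Subsquare: lon ⌊0.7056/0.0833333⌋ = 8 → i; lat ⌊0.4882/0.0416667⌋ = 11 → l.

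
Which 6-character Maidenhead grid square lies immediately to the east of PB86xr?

PB96ar

Longitude subsquare x = 23; +1 → 24, wraps to 0 = a, carry into square.
Longitude square 8; +1 → 9.
The latitude characters are unchanged.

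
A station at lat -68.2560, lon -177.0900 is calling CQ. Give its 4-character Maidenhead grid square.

AC11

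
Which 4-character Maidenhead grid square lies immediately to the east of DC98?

Longitude square 9; +1 → 10, wraps to 0, carry into field.
Longitude field D = 3; +1 → 4 = E.
The latitude characters are unchanged.

EC08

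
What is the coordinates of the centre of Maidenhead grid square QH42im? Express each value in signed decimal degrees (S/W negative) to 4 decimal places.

-17.4792, 148.7083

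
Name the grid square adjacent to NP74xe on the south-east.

Longitude subsquare x = 23; +1 → 24, wraps to 0 = a, carry into square.
Longitude square 7; +1 → 8.
Latitude subsquare e = 4; −1 → 3 = d.

NP84ad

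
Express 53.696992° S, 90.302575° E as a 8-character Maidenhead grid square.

ND56dh62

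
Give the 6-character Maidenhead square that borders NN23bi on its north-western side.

NN23aj

Longitude subsquare b = 1; −1 → 0 = a.
Latitude subsquare i = 8; +1 → 9 = j.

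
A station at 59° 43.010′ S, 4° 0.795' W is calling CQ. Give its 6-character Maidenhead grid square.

ID70xg

Shift to the Maidenhead origin (180°W, 90°S): lon 175.9868, lat 30.2832.
Field: 175.9868/20 → 8 → I, 30.2832/10 → 3 → D; chars ID.
Square: 15.9868/2 → 7, 0.2832/1 → 0; chars 70.
Subsquare: 1.9868/0.0833333 → 23 → x, 0.2832/0.0416667 → 6 → g; chars xg.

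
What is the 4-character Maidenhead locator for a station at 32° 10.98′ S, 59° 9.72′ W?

GF07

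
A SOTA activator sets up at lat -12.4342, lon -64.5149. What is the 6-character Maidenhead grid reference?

FH77rn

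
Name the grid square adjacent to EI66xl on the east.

Longitude subsquare x = 23; +1 → 24, wraps to 0 = a, carry into square.
Longitude square 6; +1 → 7.
The latitude characters are unchanged.

EI76al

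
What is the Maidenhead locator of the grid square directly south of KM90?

KL99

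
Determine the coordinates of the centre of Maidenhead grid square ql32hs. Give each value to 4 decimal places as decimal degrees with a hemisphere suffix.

22.7708° N, 146.6250° E

Field Q=16, L=11: +16·20° lon, +11·10° lat → SW at lon 140°, lat 20°.
Square 3, 2: +3·2° lon, +2·1° lat → SW at lon 146°, lat 22°.
Subsquare h=7, s=18: +7·0.0833333° lon, +18·0.0416667° lat → SW at lon 146.583°, lat 22.75°.
Cell spans 0.0833333° lon × 0.0416667° lat. Centre is SW corner plus half of each.
latitude 22.7708° N, longitude 146.6250° E.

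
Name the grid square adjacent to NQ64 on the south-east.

NQ73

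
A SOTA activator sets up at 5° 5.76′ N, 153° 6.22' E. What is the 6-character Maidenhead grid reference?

QJ65nc

Offset from 180°W / 90°S: lon 333.1037°, lat 95.0960°.
Field: lon ⌊333.1037/20⌋ = 16 → Q; lat ⌊95.0960/10⌋ = 9 → J.
Square: lon ⌊13.1037/2⌋ = 6; lat ⌊5.0960/1⌋ = 5.
Subsquare: lon ⌊1.1037/0.0833333⌋ = 13 → n; lat ⌊0.0960/0.0416667⌋ = 2 → c.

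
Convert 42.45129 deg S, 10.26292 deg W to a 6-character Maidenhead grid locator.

IE47un

Offset from 180°W / 90°S: lon 169.7371°, lat 47.5487°.
Field: 169.7371/20 → 8 → I, 47.5487/10 → 4 → E; chars IE.
Square: 9.7371/2 → 4, 7.5487/1 → 7; chars 47.
Subsquare: 1.7371/0.0833333 → 20 → u, 0.5487/0.0416667 → 13 → n; chars un.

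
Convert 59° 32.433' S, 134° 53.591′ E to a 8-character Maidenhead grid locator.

PD70kl70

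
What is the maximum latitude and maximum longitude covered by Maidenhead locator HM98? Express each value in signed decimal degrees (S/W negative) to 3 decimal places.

39.000, -20.000

Field H=7, M=12: +7·20° lon, +12·10° lat → SW at lon -40°, lat 30°.
Square 9, 8: +9·2° lon, +8·1° lat → SW at lon -22°, lat 38°.
Cell spans 2° lon × 1° lat. NE corner is SW corner plus one full cell.
latitude 39.000, longitude -20.000.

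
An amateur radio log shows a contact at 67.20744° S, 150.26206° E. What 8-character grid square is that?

QC52dt10

Add 180° to longitude and 90° to latitude: 330.26206, 22.79256.
Field: 330.26206/20 → 16 → Q, 22.79256/10 → 2 → C; chars QC.
Square: 10.26206/2 → 5, 2.79256/1 → 2; chars 52.
Subsquare: 0.26206/0.0833333 → 3 → d, 0.79256/0.0416667 → 19 → t; chars dt.
Extended square: 0.01206/0.00833333 → 1, 0.00089/0.00416667 → 0; chars 10.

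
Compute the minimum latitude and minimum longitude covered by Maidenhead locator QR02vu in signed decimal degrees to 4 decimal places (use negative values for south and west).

82.8333, 141.7500

Field Q=16, R=17: +16·20° lon, +17·10° lat → SW at lon 140°, lat 80°.
Square 0, 2: +0·2° lon, +2·1° lat → SW at lon 140°, lat 82°.
Subsquare v=21, u=20: +21·0.0833333° lon, +20·0.0416667° lat → SW at lon 141.75°, lat 82.8333°.
latitude 82.8333, longitude 141.7500.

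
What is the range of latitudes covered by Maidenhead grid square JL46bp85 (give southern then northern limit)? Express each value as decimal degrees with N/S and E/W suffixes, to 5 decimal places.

26.64583° N, 26.65000° N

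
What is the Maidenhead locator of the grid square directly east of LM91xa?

Longitude subsquare x = 23; +1 → 24, wraps to 0 = a, carry into square.
Longitude square 9; +1 → 10, wraps to 0, carry into field.
Longitude field L = 11; +1 → 12 = M.
The latitude characters are unchanged.

MM01aa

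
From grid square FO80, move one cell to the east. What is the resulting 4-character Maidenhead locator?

Longitude square 8; +1 → 9.
The latitude characters are unchanged.

FO90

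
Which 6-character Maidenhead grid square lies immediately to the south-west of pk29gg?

PK29ff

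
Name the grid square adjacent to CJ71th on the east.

CJ71uh

Longitude subsquare t = 19; +1 → 20 = u.
The latitude characters are unchanged.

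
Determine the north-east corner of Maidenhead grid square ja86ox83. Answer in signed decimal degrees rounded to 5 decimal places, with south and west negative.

-83.02500, 17.24167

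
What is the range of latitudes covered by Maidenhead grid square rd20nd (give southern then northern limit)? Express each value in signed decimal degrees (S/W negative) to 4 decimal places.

-59.8750, -59.8333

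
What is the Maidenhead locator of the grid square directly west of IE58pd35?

Longitude extended square 3; −1 → 2.
The latitude characters are unchanged.

IE58pd25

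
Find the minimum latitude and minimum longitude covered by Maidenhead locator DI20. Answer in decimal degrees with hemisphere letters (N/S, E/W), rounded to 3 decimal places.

10.000° S, 116.000° W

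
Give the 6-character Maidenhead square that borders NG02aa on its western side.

MG92xa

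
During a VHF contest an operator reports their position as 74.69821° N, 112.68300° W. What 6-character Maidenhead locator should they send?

DQ34pq

Add 180° to longitude and 90° to latitude: 67.3170, 164.6982.
Field: 67.3170/20 → 3 → D, 164.6982/10 → 16 → Q; chars DQ.
Square: 7.3170/2 → 3, 4.6982/1 → 4; chars 34.
Subsquare: 1.3170/0.0833333 → 15 → p, 0.6982/0.0416667 → 16 → q; chars pq.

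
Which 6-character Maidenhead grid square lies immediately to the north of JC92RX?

Latitude subsquare x = 23; +1 → 24, wraps to 0 = a, carry into square.
Latitude square 2; +1 → 3.
The longitude characters are unchanged.

JC93ra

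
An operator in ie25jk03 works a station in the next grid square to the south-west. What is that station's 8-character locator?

IE25ik92

Longitude extended square 0; −1 → -1, wraps to 9, carry into subsquare.
Longitude subsquare j = 9; −1 → 8 = i.
Latitude extended square 3; −1 → 2.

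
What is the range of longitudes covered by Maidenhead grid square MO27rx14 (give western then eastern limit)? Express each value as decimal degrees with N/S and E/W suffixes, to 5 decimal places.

65.42500° E, 65.43333° E

Field M=12, O=14: +12·20° lon, +14·10° lat → SW at lon 60°, lat 50°.
Square 2, 7: +2·2° lon, +7·1° lat → SW at lon 64°, lat 57°.
Subsquare r=17, x=23: +17·0.0833333° lon, +23·0.0416667° lat → SW at lon 65.4167°, lat 57.9583°.
Extended square 1, 4: +1·0.00833333° lon, +4·0.00416667° lat → SW at lon 65.425°, lat 57.975°.
Cell spans 0.00833333° lon × 0.00416667° lat.
west 65.42500° E, east 65.43333° E.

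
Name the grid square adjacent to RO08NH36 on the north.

RO08nh37

Latitude extended square 6; +1 → 7.
The longitude characters are unchanged.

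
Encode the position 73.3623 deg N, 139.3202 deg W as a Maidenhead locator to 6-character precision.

CQ03ii

Offset from 180°W / 90°S: lon 40.6798°, lat 163.3623°.
Field: lon ⌊40.6798/20⌋ = 2 → C; lat ⌊163.3623/10⌋ = 16 → Q.
Square: lon ⌊0.6798/2⌋ = 0; lat ⌊3.3623/1⌋ = 3.
Subsquare: lon ⌊0.6798/0.0833333⌋ = 8 → i; lat ⌊0.3623/0.0416667⌋ = 8 → i.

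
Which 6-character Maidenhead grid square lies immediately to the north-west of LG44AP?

LG34xq

Longitude subsquare a = 0; −1 → -1, wraps to 23 = x, carry into square.
Longitude square 4; −1 → 3.
Latitude subsquare p = 15; +1 → 16 = q.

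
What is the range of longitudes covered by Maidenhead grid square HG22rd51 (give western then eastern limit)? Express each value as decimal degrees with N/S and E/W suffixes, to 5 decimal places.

Field H=7, G=6: +7·20° lon, +6·10° lat → SW at lon -40°, lat -30°.
Square 2, 2: +2·2° lon, +2·1° lat → SW at lon -36°, lat -28°.
Subsquare r=17, d=3: +17·0.0833333° lon, +3·0.0416667° lat → SW at lon -34.5833°, lat -27.875°.
Extended square 5, 1: +5·0.00833333° lon, +1·0.00416667° lat → SW at lon -34.5417°, lat -27.8708°.
Cell spans 0.00833333° lon × 0.00416667° lat.
west 34.54167° W, east 34.53333° W.

34.54167° W, 34.53333° W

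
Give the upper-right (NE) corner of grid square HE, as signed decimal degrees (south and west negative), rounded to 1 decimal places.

Field H=7, E=4: +7·20° lon, +4·10° lat → SW at lon -40°, lat -50°.
Cell spans 20° lon × 10° lat. NE corner is SW corner plus one full cell.
latitude -40.0, longitude -20.0.

-40.0, -20.0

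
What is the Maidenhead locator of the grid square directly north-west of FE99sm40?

Longitude extended square 4; −1 → 3.
Latitude extended square 0; +1 → 1.

FE99sm31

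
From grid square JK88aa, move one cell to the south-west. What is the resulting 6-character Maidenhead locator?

JK77xx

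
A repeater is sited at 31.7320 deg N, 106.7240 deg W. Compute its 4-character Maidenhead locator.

DM61

Offset from 180°W / 90°S: lon 73.28°, lat 121.73°.
Field (20°×10°, letters A–R): lon ⌊73.28/20⌋ = 3 → D; lat ⌊121.73/10⌋ = 12 → M.
Square (2°×1°, digits 0–9): lon ⌊13.28/2⌋ = 6; lat ⌊1.73/1⌋ = 1.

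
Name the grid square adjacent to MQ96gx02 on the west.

Longitude extended square 0; −1 → -1, wraps to 9, carry into subsquare.
Longitude subsquare g = 6; −1 → 5 = f.
The latitude characters are unchanged.

MQ96fx92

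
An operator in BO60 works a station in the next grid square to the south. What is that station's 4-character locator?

Latitude square 0; −1 → -1, wraps to 9, carry into field.
Latitude field O = 14; −1 → 13 = N.
The longitude characters are unchanged.

BN69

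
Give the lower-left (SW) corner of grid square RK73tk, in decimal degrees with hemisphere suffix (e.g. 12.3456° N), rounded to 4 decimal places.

13.4167° N, 175.5833° E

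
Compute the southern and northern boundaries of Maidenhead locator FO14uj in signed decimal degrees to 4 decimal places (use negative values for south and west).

Field F=5, O=14: +5·20° lon, +14·10° lat → SW at lon -80°, lat 50°.
Square 1, 4: +1·2° lon, +4·1° lat → SW at lon -78°, lat 54°.
Subsquare u=20, j=9: +20·0.0833333° lon, +9·0.0416667° lat → SW at lon -76.3333°, lat 54.375°.
Cell spans 0.0833333° lon × 0.0416667° lat.
south 54.3750, north 54.4167.

54.3750, 54.4167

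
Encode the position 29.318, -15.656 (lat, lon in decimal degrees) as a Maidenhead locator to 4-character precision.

Shift to the Maidenhead origin (180°W, 90°S): lon 164.34, lat 119.32.
Field: 164.34/20 → 8 → I, 119.32/10 → 11 → L; chars IL.
Square: 4.34/2 → 2, 9.32/1 → 9; chars 29.

IL29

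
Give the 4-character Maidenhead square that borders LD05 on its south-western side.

KD94

Longitude square 0; −1 → -1, wraps to 9, carry into field.
Longitude field L = 11; −1 → 10 = K.
Latitude square 5; −1 → 4.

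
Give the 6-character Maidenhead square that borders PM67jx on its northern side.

Latitude subsquare x = 23; +1 → 24, wraps to 0 = a, carry into square.
Latitude square 7; +1 → 8.
The longitude characters are unchanged.

PM68ja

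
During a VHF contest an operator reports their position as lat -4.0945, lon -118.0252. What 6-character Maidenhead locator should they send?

DI05xv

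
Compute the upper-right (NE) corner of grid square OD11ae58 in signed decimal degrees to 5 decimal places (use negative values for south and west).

Field O=14, D=3: +14·20° lon, +3·10° lat → SW at lon 100°, lat -60°.
Square 1, 1: +1·2° lon, +1·1° lat → SW at lon 102°, lat -59°.
Subsquare a=0, e=4: +0·0.0833333° lon, +4·0.0416667° lat → SW at lon 102°, lat -58.8333°.
Extended square 5, 8: +5·0.00833333° lon, +8·0.00416667° lat → SW at lon 102.042°, lat -58.8°.
Cell spans 0.00833333° lon × 0.00416667° lat. NE corner is SW corner plus one full cell.
latitude -58.79583, longitude 102.05000.

-58.79583, 102.05000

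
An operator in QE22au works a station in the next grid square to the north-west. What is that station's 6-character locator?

QE12xv

Longitude subsquare a = 0; −1 → -1, wraps to 23 = x, carry into square.
Longitude square 2; −1 → 1.
Latitude subsquare u = 20; +1 → 21 = v.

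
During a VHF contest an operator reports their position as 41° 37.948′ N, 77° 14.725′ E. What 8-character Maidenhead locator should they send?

MN81op91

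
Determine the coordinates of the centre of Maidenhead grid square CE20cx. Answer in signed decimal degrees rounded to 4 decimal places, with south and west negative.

-49.0208, -135.7917

Field C=2, E=4: +2·20° lon, +4·10° lat → SW at lon -140°, lat -50°.
Square 2, 0: +2·2° lon, +0·1° lat → SW at lon -136°, lat -50°.
Subsquare c=2, x=23: +2·0.0833333° lon, +23·0.0416667° lat → SW at lon -135.833°, lat -49.0417°.
Cell spans 0.0833333° lon × 0.0416667° lat. Centre is SW corner plus half of each.
latitude -49.0208, longitude -135.7917.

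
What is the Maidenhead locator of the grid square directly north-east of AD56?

Longitude square 5; +1 → 6.
Latitude square 6; +1 → 7.

AD67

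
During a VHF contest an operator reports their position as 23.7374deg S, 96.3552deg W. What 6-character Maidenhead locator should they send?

Add 180° to longitude and 90° to latitude: 83.6448, 66.2626.
Field: 83.6448/20 → 4 → E, 66.2626/10 → 6 → G; chars EG.
Square: 3.6448/2 → 1, 6.2626/1 → 6; chars 16.
Subsquare: 1.6448/0.0833333 → 19 → t, 0.2626/0.0416667 → 6 → g; chars tg.

EG16tg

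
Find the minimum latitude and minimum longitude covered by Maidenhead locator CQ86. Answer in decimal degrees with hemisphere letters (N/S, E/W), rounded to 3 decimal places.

76.000° N, 124.000° W

Field C=2, Q=16: +2·20° lon, +16·10° lat → SW at lon -140°, lat 70°.
Square 8, 6: +8·2° lon, +6·1° lat → SW at lon -124°, lat 76°.
latitude 76.000° N, longitude 124.000° W.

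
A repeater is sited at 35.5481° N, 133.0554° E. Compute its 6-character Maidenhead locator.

Shift to the Maidenhead origin (180°W, 90°S): lon 313.0554, lat 125.5481.
Field: 313.0554/20 → 15 → P, 125.5481/10 → 12 → M; chars PM.
Square: 13.0554/2 → 6, 5.5481/1 → 5; chars 65.
Subsquare: 1.0554/0.0833333 → 12 → m, 0.5481/0.0416667 → 13 → n; chars mn.

PM65mn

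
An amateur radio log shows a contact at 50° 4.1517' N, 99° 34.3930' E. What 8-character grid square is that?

Shift to the Maidenhead origin (180°W, 90°S): lon 279.57322, lat 140.06920.
Field: 279.57322/20 → 13 → N, 140.06920/10 → 14 → O; chars NO.
Square: 19.57322/2 → 9, 0.06920/1 → 0; chars 90.
Subsquare: 1.57322/0.0833333 → 18 → s, 0.06920/0.0416667 → 1 → b; chars sb.
Extended square: 0.07322/0.00833333 → 8, 0.02753/0.00416667 → 6; chars 86.

NO90sb86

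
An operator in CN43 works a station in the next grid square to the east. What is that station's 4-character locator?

CN53

Longitude square 4; +1 → 5.
The latitude characters are unchanged.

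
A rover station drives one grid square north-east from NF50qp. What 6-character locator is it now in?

NF50rq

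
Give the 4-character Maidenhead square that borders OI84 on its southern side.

OI83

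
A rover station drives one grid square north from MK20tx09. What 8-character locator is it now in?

MK21ta00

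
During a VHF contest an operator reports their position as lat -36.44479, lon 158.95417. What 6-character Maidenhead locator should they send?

Offset from 180°W / 90°S: lon 338.9542°, lat 53.5552°.
Field (20°×10°, letters A–R): lon ⌊338.9542/20⌋ = 16 → Q; lat ⌊53.5552/10⌋ = 5 → F.
Square (2°×1°, digits 0–9): lon ⌊18.9542/2⌋ = 9; lat ⌊3.5552/1⌋ = 3.
Subsquare (5′×2.5′, letters a–x): lon ⌊0.9542/0.0833333⌋ = 11 → l; lat ⌊0.5552/0.0416667⌋ = 13 → n.

QF93ln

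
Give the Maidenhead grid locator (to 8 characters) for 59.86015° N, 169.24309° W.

AO59ju06

Offset from 180°W / 90°S: lon 10.75691°, lat 149.86015°.
Field: 10.75691/20 → 0 → A, 149.86015/10 → 14 → O; chars AO.
Square: 10.75691/2 → 5, 9.86015/1 → 9; chars 59.
Subsquare: 0.75691/0.0833333 → 9 → j, 0.86015/0.0416667 → 20 → u; chars ju.
Extended square: 0.00691/0.00833333 → 0, 0.02682/0.00416667 → 6; chars 06.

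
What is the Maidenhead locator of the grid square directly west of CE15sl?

Longitude subsquare s = 18; −1 → 17 = r.
The latitude characters are unchanged.

CE15rl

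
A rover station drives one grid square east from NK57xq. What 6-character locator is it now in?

Longitude subsquare x = 23; +1 → 24, wraps to 0 = a, carry into square.
Longitude square 5; +1 → 6.
The latitude characters are unchanged.

NK67aq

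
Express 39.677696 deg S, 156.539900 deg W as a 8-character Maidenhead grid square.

BF10rh57

Add 180° to longitude and 90° to latitude: 23.46010, 50.32230.
Field: 23.46010/20 → 1 → B, 50.32230/10 → 5 → F; chars BF.
Square: 3.46010/2 → 1, 0.32230/1 → 0; chars 10.
Subsquare: 1.46010/0.0833333 → 17 → r, 0.32230/0.0416667 → 7 → h; chars rh.
Extended square: 0.04343/0.00833333 → 5, 0.03064/0.00416667 → 7; chars 57.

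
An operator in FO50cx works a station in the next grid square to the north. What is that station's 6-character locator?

Latitude subsquare x = 23; +1 → 24, wraps to 0 = a, carry into square.
Latitude square 0; +1 → 1.
The longitude characters are unchanged.

FO51ca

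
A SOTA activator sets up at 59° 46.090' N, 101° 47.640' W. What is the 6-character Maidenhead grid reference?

Shift to the Maidenhead origin (180°W, 90°S): lon 78.2060, lat 149.7682.
Field (20°×10°, letters A–R): 78.2060/20 → 3 → D, 149.7682/10 → 14 → O; chars DO.
Square (2°×1°, digits 0–9): 18.2060/2 → 9, 9.7682/1 → 9; chars 99.
Subsquare (5′×2.5′, letters a–x): 0.2060/0.0833333 → 2 → c, 0.7682/0.0416667 → 18 → s; chars cs.

DO99cs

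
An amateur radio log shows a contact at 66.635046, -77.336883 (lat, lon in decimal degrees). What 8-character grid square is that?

FP16hp92

Add 180° to longitude and 90° to latitude: 102.66312, 156.63505.
Field: lon ⌊102.66312/20⌋ = 5 → F; lat ⌊156.63505/10⌋ = 15 → P.
Square: lon ⌊2.66312/2⌋ = 1; lat ⌊6.63505/1⌋ = 6.
Subsquare: lon ⌊0.66312/0.0833333⌋ = 7 → h; lat ⌊0.63505/0.0416667⌋ = 15 → p.
Extended square: lon ⌊0.07978/0.00833333⌋ = 9; lat ⌊0.01005/0.00416667⌋ = 2.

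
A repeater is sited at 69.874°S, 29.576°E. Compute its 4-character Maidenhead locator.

Shift to the Maidenhead origin (180°W, 90°S): lon 209.58, lat 20.13.
Field: lon ⌊209.58/20⌋ = 10 → K; lat ⌊20.13/10⌋ = 2 → C.
Square: lon ⌊9.58/2⌋ = 4; lat ⌊0.13/1⌋ = 0.

KC40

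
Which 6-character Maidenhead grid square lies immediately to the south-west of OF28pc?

OF28ob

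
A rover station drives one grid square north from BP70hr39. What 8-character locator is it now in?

BP70hs30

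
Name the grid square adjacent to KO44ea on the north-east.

Longitude subsquare e = 4; +1 → 5 = f.
Latitude subsquare a = 0; +1 → 1 = b.

KO44fb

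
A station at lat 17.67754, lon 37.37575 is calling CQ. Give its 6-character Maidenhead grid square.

KK87qq

Add 180° to longitude and 90° to latitude: 217.3757, 107.6775.
Field: 217.3757/20 → 10 → K, 107.6775/10 → 10 → K; chars KK.
Square: 17.3757/2 → 8, 7.6775/1 → 7; chars 87.
Subsquare: 1.3757/0.0833333 → 16 → q, 0.6775/0.0416667 → 16 → q; chars qq.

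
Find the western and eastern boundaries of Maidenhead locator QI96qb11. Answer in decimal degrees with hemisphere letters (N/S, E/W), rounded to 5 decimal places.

Field Q=16, I=8: +16·20° lon, +8·10° lat → SW at lon 140°, lat -10°.
Square 9, 6: +9·2° lon, +6·1° lat → SW at lon 158°, lat -4°.
Subsquare q=16, b=1: +16·0.0833333° lon, +1·0.0416667° lat → SW at lon 159.333°, lat -3.95833°.
Extended square 1, 1: +1·0.00833333° lon, +1·0.00416667° lat → SW at lon 159.342°, lat -3.95417°.
Cell spans 0.00833333° lon × 0.00416667° lat.
west 159.34167° E, east 159.35000° E.

159.34167° E, 159.35000° E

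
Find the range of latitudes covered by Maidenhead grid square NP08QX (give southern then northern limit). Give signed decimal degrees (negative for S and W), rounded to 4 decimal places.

68.9583, 69.0000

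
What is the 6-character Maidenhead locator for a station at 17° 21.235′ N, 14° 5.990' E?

Offset from 180°W / 90°S: lon 194.0998°, lat 107.3539°.
Field: 194.0998/20 → 9 → J, 107.3539/10 → 10 → K; chars JK.
Square: 14.0998/2 → 7, 7.3539/1 → 7; chars 77.
Subsquare: 0.0998/0.0833333 → 1 → b, 0.3539/0.0416667 → 8 → i; chars bi.

JK77bi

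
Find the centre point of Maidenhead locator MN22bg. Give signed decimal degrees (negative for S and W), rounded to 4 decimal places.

42.2708, 64.1250

Field M=12, N=13: +12·20° lon, +13·10° lat → SW at lon 60°, lat 40°.
Square 2, 2: +2·2° lon, +2·1° lat → SW at lon 64°, lat 42°.
Subsquare b=1, g=6: +1·0.0833333° lon, +6·0.0416667° lat → SW at lon 64.0833°, lat 42.25°.
Cell spans 0.0833333° lon × 0.0416667° lat. Centre is SW corner plus half of each.
latitude 42.2708, longitude 64.1250.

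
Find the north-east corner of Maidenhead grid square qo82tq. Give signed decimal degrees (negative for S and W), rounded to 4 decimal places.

Field Q=16, O=14: +16·20° lon, +14·10° lat → SW at lon 140°, lat 50°.
Square 8, 2: +8·2° lon, +2·1° lat → SW at lon 156°, lat 52°.
Subsquare t=19, q=16: +19·0.0833333° lon, +16·0.0416667° lat → SW at lon 157.583°, lat 52.6667°.
Cell spans 0.0833333° lon × 0.0416667° lat. NE corner is SW corner plus one full cell.
latitude 52.7083, longitude 157.6667.

52.7083, 157.6667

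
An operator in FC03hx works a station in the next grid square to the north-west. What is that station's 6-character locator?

FC04ga

Longitude subsquare h = 7; −1 → 6 = g.
Latitude subsquare x = 23; +1 → 24, wraps to 0 = a, carry into square.
Latitude square 3; +1 → 4.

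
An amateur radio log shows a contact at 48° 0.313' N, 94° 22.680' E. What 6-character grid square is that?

NN78ea

Add 180° to longitude and 90° to latitude: 274.3780, 138.0052.
Field (20°×10°, letters A–R): lon ⌊274.3780/20⌋ = 13 → N; lat ⌊138.0052/10⌋ = 13 → N.
Square (2°×1°, digits 0–9): lon ⌊14.3780/2⌋ = 7; lat ⌊8.0052/1⌋ = 8.
Subsquare (5′×2.5′, letters a–x): lon ⌊0.3780/0.0833333⌋ = 4 → e; lat ⌊0.0052/0.0416667⌋ = 0 → a.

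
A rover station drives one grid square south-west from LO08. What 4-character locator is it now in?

KO97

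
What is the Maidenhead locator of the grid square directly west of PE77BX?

Longitude subsquare b = 1; −1 → 0 = a.
The latitude characters are unchanged.

PE77ax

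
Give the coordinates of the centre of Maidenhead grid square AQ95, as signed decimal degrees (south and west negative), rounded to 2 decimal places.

Field A=0, Q=16: +0·20° lon, +16·10° lat → SW at lon -180°, lat 70°.
Square 9, 5: +9·2° lon, +5·1° lat → SW at lon -162°, lat 75°.
Cell spans 2° lon × 1° lat. Centre is SW corner plus half of each.
latitude 75.50, longitude -161.00.

75.50, -161.00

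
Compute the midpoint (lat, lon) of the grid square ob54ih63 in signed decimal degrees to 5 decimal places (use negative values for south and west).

-75.69375, 110.72083

Field O=14, B=1: +14·20° lon, +1·10° lat → SW at lon 100°, lat -80°.
Square 5, 4: +5·2° lon, +4·1° lat → SW at lon 110°, lat -76°.
Subsquare i=8, h=7: +8·0.0833333° lon, +7·0.0416667° lat → SW at lon 110.667°, lat -75.7083°.
Extended square 6, 3: +6·0.00833333° lon, +3·0.00416667° lat → SW at lon 110.717°, lat -75.6958°.
Cell spans 0.00833333° lon × 0.00416667° lat. Centre is SW corner plus half of each.
latitude -75.69375, longitude 110.72083.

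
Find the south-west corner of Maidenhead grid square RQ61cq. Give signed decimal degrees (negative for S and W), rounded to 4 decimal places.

71.6667, 172.1667

Field R=17, Q=16: +17·20° lon, +16·10° lat → SW at lon 160°, lat 70°.
Square 6, 1: +6·2° lon, +1·1° lat → SW at lon 172°, lat 71°.
Subsquare c=2, q=16: +2·0.0833333° lon, +16·0.0416667° lat → SW at lon 172.167°, lat 71.6667°.
latitude 71.6667, longitude 172.1667.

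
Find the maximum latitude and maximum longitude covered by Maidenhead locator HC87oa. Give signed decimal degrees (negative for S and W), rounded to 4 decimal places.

-62.9583, -22.7500

Field H=7, C=2: +7·20° lon, +2·10° lat → SW at lon -40°, lat -70°.
Square 8, 7: +8·2° lon, +7·1° lat → SW at lon -24°, lat -63°.
Subsquare o=14, a=0: +14·0.0833333° lon, +0·0.0416667° lat → SW at lon -22.8333°, lat -63°.
Cell spans 0.0833333° lon × 0.0416667° lat. NE corner is SW corner plus one full cell.
latitude -62.9583, longitude -22.7500.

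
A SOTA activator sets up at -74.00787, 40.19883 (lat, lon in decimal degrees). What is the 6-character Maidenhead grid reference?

Offset from 180°W / 90°S: lon 220.1988°, lat 15.9921°.
Field: 220.1988/20 → 11 → L, 15.9921/10 → 1 → B; chars LB.
Square: 0.1988/2 → 0, 5.9921/1 → 5; chars 05.
Subsquare: 0.1988/0.0833333 → 2 → c, 0.9921/0.0416667 → 23 → x; chars cx.

LB05cx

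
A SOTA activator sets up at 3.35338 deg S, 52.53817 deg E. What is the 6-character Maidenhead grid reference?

LI66gp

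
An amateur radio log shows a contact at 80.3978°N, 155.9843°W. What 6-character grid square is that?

Offset from 180°W / 90°S: lon 24.0157°, lat 170.3978°.
Field (20°×10°, letters A–R): 24.0157/20 → 1 → B, 170.3978/10 → 17 → R; chars BR.
Square (2°×1°, digits 0–9): 4.0157/2 → 2, 0.3978/1 → 0; chars 20.
Subsquare (5′×2.5′, letters a–x): 0.0157/0.0833333 → 0 → a, 0.3978/0.0416667 → 9 → j; chars aj.

BR20aj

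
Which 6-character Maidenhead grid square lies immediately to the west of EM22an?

EM12xn

Longitude subsquare a = 0; −1 → -1, wraps to 23 = x, carry into square.
Longitude square 2; −1 → 1.
The latitude characters are unchanged.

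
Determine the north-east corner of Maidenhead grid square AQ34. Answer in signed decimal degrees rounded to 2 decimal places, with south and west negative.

Field A=0, Q=16: +0·20° lon, +16·10° lat → SW at lon -180°, lat 70°.
Square 3, 4: +3·2° lon, +4·1° lat → SW at lon -174°, lat 74°.
Cell spans 2° lon × 1° lat. NE corner is SW corner plus one full cell.
latitude 75.00, longitude -172.00.

75.00, -172.00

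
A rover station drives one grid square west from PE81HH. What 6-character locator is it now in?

PE81gh

Longitude subsquare h = 7; −1 → 6 = g.
The latitude characters are unchanged.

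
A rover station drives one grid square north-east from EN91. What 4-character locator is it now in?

Longitude square 9; +1 → 10, wraps to 0, carry into field.
Longitude field E = 4; +1 → 5 = F.
Latitude square 1; +1 → 2.

FN02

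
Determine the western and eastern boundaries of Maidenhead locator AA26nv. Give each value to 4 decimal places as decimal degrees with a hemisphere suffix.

Field A=0, A=0: +0·20° lon, +0·10° lat → SW at lon -180°, lat -90°.
Square 2, 6: +2·2° lon, +6·1° lat → SW at lon -176°, lat -84°.
Subsquare n=13, v=21: +13·0.0833333° lon, +21·0.0416667° lat → SW at lon -174.917°, lat -83.125°.
Cell spans 0.0833333° lon × 0.0416667° lat.
west 174.9167° W, east 174.8333° W.

174.9167° W, 174.8333° W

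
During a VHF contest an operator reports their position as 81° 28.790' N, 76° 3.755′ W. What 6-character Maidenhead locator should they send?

Offset from 180°W / 90°S: lon 103.9374°, lat 171.4798°.
Field (20°×10°, letters A–R): lon ⌊103.9374/20⌋ = 5 → F; lat ⌊171.4798/10⌋ = 17 → R.
Square (2°×1°, digits 0–9): lon ⌊3.9374/2⌋ = 1; lat ⌊1.4798/1⌋ = 1.
Subsquare (5′×2.5′, letters a–x): lon ⌊1.9374/0.0833333⌋ = 23 → x; lat ⌊0.4798/0.0416667⌋ = 11 → l.

FR11xl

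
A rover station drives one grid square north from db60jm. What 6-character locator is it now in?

DB60jn

Latitude subsquare m = 12; +1 → 13 = n.
The longitude characters are unchanged.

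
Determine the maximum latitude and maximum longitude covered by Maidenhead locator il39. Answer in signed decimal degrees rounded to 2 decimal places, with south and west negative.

Field I=8, L=11: +8·20° lon, +11·10° lat → SW at lon -20°, lat 20°.
Square 3, 9: +3·2° lon, +9·1° lat → SW at lon -14°, lat 29°.
Cell spans 2° lon × 1° lat. NE corner is SW corner plus one full cell.
latitude 30.00, longitude -12.00.

30.00, -12.00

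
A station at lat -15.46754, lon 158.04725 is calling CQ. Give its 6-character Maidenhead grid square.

QH94am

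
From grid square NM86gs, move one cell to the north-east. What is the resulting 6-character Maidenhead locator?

NM86ht

Longitude subsquare g = 6; +1 → 7 = h.
Latitude subsquare s = 18; +1 → 19 = t.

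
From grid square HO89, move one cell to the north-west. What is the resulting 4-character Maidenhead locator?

Longitude square 8; −1 → 7.
Latitude square 9; +1 → 10, wraps to 0, carry into field.
Latitude field O = 14; +1 → 15 = P.

HP70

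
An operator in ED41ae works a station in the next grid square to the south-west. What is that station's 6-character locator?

Longitude subsquare a = 0; −1 → -1, wraps to 23 = x, carry into square.
Longitude square 4; −1 → 3.
Latitude subsquare e = 4; −1 → 3 = d.

ED31xd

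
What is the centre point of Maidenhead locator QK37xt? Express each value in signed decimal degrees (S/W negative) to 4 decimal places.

Field Q=16, K=10: +16·20° lon, +10·10° lat → SW at lon 140°, lat 10°.
Square 3, 7: +3·2° lon, +7·1° lat → SW at lon 146°, lat 17°.
Subsquare x=23, t=19: +23·0.0833333° lon, +19·0.0416667° lat → SW at lon 147.917°, lat 17.7917°.
Cell spans 0.0833333° lon × 0.0416667° lat. Centre is SW corner plus half of each.
latitude 17.8125, longitude 147.9583.

17.8125, 147.9583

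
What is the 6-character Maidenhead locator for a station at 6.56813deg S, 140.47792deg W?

BI93sk

Shift to the Maidenhead origin (180°W, 90°S): lon 39.5221, lat 83.4319.
Field: lon ⌊39.5221/20⌋ = 1 → B; lat ⌊83.4319/10⌋ = 8 → I.
Square: lon ⌊19.5221/2⌋ = 9; lat ⌊3.4319/1⌋ = 3.
Subsquare: lon ⌊1.5221/0.0833333⌋ = 18 → s; lat ⌊0.4319/0.0416667⌋ = 10 → k.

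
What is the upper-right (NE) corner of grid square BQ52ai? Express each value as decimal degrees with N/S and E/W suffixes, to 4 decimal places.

72.3750° N, 149.9167° W

Field B=1, Q=16: +1·20° lon, +16·10° lat → SW at lon -160°, lat 70°.
Square 5, 2: +5·2° lon, +2·1° lat → SW at lon -150°, lat 72°.
Subsquare a=0, i=8: +0·0.0833333° lon, +8·0.0416667° lat → SW at lon -150°, lat 72.3333°.
Cell spans 0.0833333° lon × 0.0416667° lat. NE corner is SW corner plus one full cell.
latitude 72.3750° N, longitude 149.9167° W.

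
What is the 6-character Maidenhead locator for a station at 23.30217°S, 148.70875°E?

QG46iq

Shift to the Maidenhead origin (180°W, 90°S): lon 328.7088, lat 66.6978.
Field (20°×10°, letters A–R): lon ⌊328.7088/20⌋ = 16 → Q; lat ⌊66.6978/10⌋ = 6 → G.
Square (2°×1°, digits 0–9): lon ⌊8.7088/2⌋ = 4; lat ⌊6.6978/1⌋ = 6.
Subsquare (5′×2.5′, letters a–x): lon ⌊0.7088/0.0833333⌋ = 8 → i; lat ⌊0.6978/0.0416667⌋ = 16 → q.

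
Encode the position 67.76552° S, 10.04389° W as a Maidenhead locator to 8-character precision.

IC42xf46

Shift to the Maidenhead origin (180°W, 90°S): lon 169.95611, lat 22.23448.
Field: 169.95611/20 → 8 → I, 22.23448/10 → 2 → C; chars IC.
Square: 9.95611/2 → 4, 2.23448/1 → 2; chars 42.
Subsquare: 1.95611/0.0833333 → 23 → x, 0.23448/0.0416667 → 5 → f; chars xf.
Extended square: 0.03944/0.00833333 → 4, 0.02615/0.00416667 → 6; chars 46.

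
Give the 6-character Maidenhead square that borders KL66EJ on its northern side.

KL66ek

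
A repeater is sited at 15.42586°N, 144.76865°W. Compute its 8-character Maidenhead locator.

Offset from 180°W / 90°S: lon 35.23135°, lat 105.42586°.
Field: lon ⌊35.23135/20⌋ = 1 → B; lat ⌊105.42586/10⌋ = 10 → K.
Square: lon ⌊15.23135/2⌋ = 7; lat ⌊5.42586/1⌋ = 5.
Subsquare: lon ⌊1.23135/0.0833333⌋ = 14 → o; lat ⌊0.42586/0.0416667⌋ = 10 → k.
Extended square: lon ⌊0.06468/0.00833333⌋ = 7; lat ⌊0.00919/0.00416667⌋ = 2.

BK75ok72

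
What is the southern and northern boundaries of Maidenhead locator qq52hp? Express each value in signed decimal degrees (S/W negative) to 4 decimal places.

72.6250, 72.6667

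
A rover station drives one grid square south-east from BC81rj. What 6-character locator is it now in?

BC81si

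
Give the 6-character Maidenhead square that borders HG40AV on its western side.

HG30xv

Longitude subsquare a = 0; −1 → -1, wraps to 23 = x, carry into square.
Longitude square 4; −1 → 3.
The latitude characters are unchanged.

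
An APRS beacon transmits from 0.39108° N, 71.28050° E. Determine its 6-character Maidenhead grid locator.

Add 180° to longitude and 90° to latitude: 251.2805, 90.3911.
Field: lon ⌊251.2805/20⌋ = 12 → M; lat ⌊90.3911/10⌋ = 9 → J.
Square: lon ⌊11.2805/2⌋ = 5; lat ⌊0.3911/1⌋ = 0.
Subsquare: lon ⌊1.2805/0.0833333⌋ = 15 → p; lat ⌊0.3911/0.0416667⌋ = 9 → j.

MJ50pj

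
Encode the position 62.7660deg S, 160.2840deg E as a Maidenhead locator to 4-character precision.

RC07

Shift to the Maidenhead origin (180°W, 90°S): lon 340.28, lat 27.23.
Field: 340.28/20 → 17 → R, 27.23/10 → 2 → C; chars RC.
Square: 0.28/2 → 0, 7.23/1 → 7; chars 07.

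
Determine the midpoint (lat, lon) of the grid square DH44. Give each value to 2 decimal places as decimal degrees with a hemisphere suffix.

Field D=3, H=7: +3·20° lon, +7·10° lat → SW at lon -120°, lat -20°.
Square 4, 4: +4·2° lon, +4·1° lat → SW at lon -112°, lat -16°.
Cell spans 2° lon × 1° lat. Centre is SW corner plus half of each.
latitude 15.50° S, longitude 111.00° W.

15.50° S, 111.00° W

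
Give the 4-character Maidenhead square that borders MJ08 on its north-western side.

LJ99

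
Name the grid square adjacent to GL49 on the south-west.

Longitude square 4; −1 → 3.
Latitude square 9; −1 → 8.

GL38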